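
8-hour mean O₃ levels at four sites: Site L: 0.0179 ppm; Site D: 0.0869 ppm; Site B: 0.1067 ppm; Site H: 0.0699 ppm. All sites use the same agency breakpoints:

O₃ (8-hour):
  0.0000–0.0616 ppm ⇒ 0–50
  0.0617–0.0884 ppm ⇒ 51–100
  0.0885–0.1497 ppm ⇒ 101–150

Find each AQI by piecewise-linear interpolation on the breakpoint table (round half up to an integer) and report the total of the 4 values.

Site L 0.0179: bracket 0.0000–0.0616 → index 0–50; slope 50/0.0616, offset 0.0179.
AQI = 0 + 50/0.0616·0.0179 ≈ 14.53 ⇒ 15.
Site D 0.0869: bracket 0.0617–0.0884 → index 51–100; slope 49/0.0267, offset 0.0252.
AQI = 51 + 49/0.0267·0.0252 ≈ 97.25 ⇒ 97.
Site B: 0.1067 lies in 0.0885–0.1497, so I_lo=101, I_hi=150, C_lo=0.0885, C_hi=0.1497.
(150−101)/(0.1497−0.0885) × (0.1067−0.0885) + 101 = 49/0.0612 × 0.0182 + 101 ≈ 115.57 → 116.
Site H: 0.0699 ∈ [0.0617, 0.0884] ↔ index [51, 100].
51 + (0.0699−0.0617)·(100−51)/(0.0884−0.0617) = 51 + 0.0082·49/0.0267 ≈ 66.05, so AQI = 66.
AQIs: Site L=15, Site D=97, Site B=116, Site H=66. Sum = 15 + 97 + 116 + 66 = 294.

294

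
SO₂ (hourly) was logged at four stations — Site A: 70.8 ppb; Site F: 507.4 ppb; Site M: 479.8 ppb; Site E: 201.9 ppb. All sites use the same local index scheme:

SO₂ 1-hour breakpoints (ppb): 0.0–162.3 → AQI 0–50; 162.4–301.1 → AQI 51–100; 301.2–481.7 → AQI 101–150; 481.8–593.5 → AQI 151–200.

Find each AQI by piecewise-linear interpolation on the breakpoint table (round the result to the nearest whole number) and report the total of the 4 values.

398

Site A: 70.8 ∈ [0.0, 162.3] ↔ index [0, 50].
0 + (70.8−0.0)·(50−0)/(162.3−0.0) = 0 + 70.8·50/162.3 ≈ 21.81, so AQI = 22.
Site F: 507.4 ∈ [481.8, 593.5] ↔ index [151, 200].
151 + (507.4−481.8)·(200−151)/(593.5−481.8) = 151 + 25.6·49/111.7 ≈ 162.23, so AQI = 162.
Site M: 479.8 ∈ [301.2, 481.7] ↔ index [101, 150].
101 + (479.8−301.2)·(150−101)/(481.7−301.2) = 101 + 178.6·49/180.5 ≈ 149.48, so AQI = 149.
Site E: 201.9 lies in 162.4–301.1, so I_lo=51, I_hi=100, C_lo=162.4, C_hi=301.1.
(100−51)/(301.1−162.4) × (201.9−162.4) + 51 = 49/138.7 × 39.5 + 51 ≈ 64.95 → 65.
AQIs: Site A=22, Site F=162, Site M=149, Site E=65. Sum = 22 + 162 + 149 + 65 = 398.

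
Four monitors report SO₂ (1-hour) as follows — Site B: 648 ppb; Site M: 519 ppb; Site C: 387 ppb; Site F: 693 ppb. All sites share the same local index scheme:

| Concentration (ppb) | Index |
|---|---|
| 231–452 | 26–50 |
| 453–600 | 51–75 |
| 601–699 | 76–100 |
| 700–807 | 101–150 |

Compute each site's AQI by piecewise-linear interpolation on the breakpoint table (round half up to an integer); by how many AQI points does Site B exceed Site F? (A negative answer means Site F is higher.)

Site B 648: bracket 601–699 → index 76–100; slope 24/98, offset 47.
AQI = 76 + 24/98·47 ≈ 87.51 ⇒ 88.
Site M: 519 ∈ [453, 600] ↔ index [51, 75].
51 + (519−453)·(75−51)/(600−453) = 51 + 66·24/147 ≈ 61.78, so AQI = 62.
Site C: 387 ∈ [231, 452] ↔ index [26, 50].
26 + (387−231)·(50−26)/(452−231) = 26 + 156·24/221 ≈ 42.94, so AQI = 43.
Site F: 693 lies in 601–699, so I_lo=76, I_hi=100, C_lo=601, C_hi=699.
(100−76)/(699−601) × (693−601) + 76 = 24/98 × 92 + 76 ≈ 98.53 → 99.
AQIs: Site B=88, Site M=62, Site C=43, Site F=99. Site B (88) − Site F (99) = -11.

-11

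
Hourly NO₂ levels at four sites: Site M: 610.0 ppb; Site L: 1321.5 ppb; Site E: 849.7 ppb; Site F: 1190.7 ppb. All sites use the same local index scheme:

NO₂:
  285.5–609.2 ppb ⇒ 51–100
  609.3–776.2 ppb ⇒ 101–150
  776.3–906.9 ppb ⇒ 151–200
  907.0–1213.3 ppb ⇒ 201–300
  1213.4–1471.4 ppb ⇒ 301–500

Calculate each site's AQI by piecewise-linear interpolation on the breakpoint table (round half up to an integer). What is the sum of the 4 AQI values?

Site M: 610.0 lies in 609.3–776.2, so I_lo=101, I_hi=150, C_lo=609.3, C_hi=776.2.
(150−101)/(776.2−609.3) × (610.0−609.3) + 101 = 49/166.9 × 0.7 + 101 ≈ 101.21 → 101.
Site L: 1321.5 lies in 1213.4–1471.4, so I_lo=301, I_hi=500, C_lo=1213.4, C_hi=1471.4.
(500−301)/(1471.4−1213.4) × (1321.5−1213.4) + 301 = 199/258.0 × 108.1 + 301 ≈ 384.38 → 384.
Site E: 849.7 lies in 776.3–906.9, so I_lo=151, I_hi=200, C_lo=776.3, C_hi=906.9.
(200−151)/(906.9−776.3) × (849.7−776.3) + 151 = 49/130.6 × 73.4 + 151 ≈ 178.54 → 179.
Site F: row 907.0–1213.3 (AQI 201–300). (300−201)·(1190.7−907.0)/(1213.3−907.0) + 201 = 99·283.7/306.3 + 201 ≈ 292.70 → 293.
AQIs: Site M=101, Site L=384, Site E=179, Site F=293. Sum = 101 + 384 + 179 + 293 = 957.

957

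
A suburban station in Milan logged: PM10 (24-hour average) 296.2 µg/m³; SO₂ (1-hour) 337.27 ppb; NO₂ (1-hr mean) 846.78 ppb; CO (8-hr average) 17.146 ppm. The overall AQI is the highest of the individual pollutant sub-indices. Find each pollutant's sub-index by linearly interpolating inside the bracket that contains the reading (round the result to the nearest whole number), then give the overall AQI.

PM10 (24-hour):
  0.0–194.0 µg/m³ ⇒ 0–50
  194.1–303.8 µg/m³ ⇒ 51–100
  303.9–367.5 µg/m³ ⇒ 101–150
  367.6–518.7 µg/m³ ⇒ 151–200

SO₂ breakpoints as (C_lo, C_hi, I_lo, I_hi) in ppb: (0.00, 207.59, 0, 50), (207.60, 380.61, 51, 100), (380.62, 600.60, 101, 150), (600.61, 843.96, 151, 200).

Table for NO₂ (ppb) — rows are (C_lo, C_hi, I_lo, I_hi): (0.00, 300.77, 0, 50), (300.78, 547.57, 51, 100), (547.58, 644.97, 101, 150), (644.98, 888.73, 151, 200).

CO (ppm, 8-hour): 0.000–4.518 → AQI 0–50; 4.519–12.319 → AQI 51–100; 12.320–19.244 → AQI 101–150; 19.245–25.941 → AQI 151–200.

PM10: row 194.1–303.8 (AQI 51–100). (100−51)·(296.2−194.1)/(303.8−194.1) + 51 = 49·102.1/109.7 + 51 ≈ 96.61 → 97.
SO₂: row 207.60–380.61 (AQI 51–100). (100−51)·(337.27−207.60)/(380.61−207.60) + 51 = 49·129.67/173.01 + 51 ≈ 87.73 → 88.
NO₂: 846.78 ∈ [644.98, 888.73] ↔ index [151, 200].
151 + (846.78−644.98)·(200−151)/(888.73−644.98) = 151 + 201.80·49/243.75 ≈ 191.57, so AQI = 192.
CO: row 12.320–19.244 (AQI 101–150). (150−101)·(17.146−12.320)/(19.244−12.320) + 101 = 49·4.826/6.924 + 101 ≈ 135.15 → 135.
Sub-indices: PM10→97, SO₂→88, NO₂→192, CO→135. Overall AQI = max = 192; dominant pollutant is NO₂.

192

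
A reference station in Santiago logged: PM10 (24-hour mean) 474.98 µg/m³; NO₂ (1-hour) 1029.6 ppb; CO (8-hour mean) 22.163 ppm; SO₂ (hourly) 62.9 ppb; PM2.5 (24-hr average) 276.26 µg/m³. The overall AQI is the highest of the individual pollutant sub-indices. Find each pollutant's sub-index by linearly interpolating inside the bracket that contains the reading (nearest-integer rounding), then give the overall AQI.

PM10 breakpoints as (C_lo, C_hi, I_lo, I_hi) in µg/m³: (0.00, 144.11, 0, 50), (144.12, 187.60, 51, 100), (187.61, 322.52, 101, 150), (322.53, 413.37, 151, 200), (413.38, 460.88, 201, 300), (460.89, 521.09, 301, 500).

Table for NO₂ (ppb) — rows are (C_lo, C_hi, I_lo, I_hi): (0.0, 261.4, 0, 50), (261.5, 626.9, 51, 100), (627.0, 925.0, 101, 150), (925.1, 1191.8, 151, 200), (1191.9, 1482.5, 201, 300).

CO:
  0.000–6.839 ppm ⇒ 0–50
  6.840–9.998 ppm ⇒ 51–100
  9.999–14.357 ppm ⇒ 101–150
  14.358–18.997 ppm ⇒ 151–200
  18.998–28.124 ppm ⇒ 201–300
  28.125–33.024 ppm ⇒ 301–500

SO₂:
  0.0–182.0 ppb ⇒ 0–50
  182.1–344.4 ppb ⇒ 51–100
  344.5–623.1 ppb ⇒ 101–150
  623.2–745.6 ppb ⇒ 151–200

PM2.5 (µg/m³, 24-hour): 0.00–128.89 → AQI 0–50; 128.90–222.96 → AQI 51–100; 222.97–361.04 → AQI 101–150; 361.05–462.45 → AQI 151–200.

348

PM10 474.98: bracket 460.89–521.09 → index 301–500; slope 199/60.20, offset 14.09.
AQI = 301 + 199/60.20·14.09 ≈ 347.58 ⇒ 348.
NO₂: 1029.6 lies in 925.1–1191.8, so I_lo=151, I_hi=200, C_lo=925.1, C_hi=1191.8.
(200−151)/(1191.8−925.1) × (1029.6−925.1) + 151 = 49/266.7 × 104.5 + 151 ≈ 170.20 → 170.
CO 22.163: bracket 18.998–28.124 → index 201–300; slope 99/9.126, offset 3.165.
AQI = 201 + 99/9.126·3.165 ≈ 235.33 ⇒ 235.
SO₂: 62.9 ∈ [0.0, 182.0] ↔ index [0, 50].
0 + (62.9−0.0)·(50−0)/(182.0−0.0) = 0 + 62.9·50/182.0 ≈ 17.28, so AQI = 17.
PM2.5: row 222.97–361.04 (AQI 101–150). (150−101)·(276.26−222.97)/(361.04−222.97) + 101 = 49·53.29/138.07 + 101 ≈ 119.91 → 120.
Sub-indices: PM10→348, NO₂→170, CO→235, SO₂→17, PM2.5→120. Overall AQI = max = 348; dominant pollutant is PM10.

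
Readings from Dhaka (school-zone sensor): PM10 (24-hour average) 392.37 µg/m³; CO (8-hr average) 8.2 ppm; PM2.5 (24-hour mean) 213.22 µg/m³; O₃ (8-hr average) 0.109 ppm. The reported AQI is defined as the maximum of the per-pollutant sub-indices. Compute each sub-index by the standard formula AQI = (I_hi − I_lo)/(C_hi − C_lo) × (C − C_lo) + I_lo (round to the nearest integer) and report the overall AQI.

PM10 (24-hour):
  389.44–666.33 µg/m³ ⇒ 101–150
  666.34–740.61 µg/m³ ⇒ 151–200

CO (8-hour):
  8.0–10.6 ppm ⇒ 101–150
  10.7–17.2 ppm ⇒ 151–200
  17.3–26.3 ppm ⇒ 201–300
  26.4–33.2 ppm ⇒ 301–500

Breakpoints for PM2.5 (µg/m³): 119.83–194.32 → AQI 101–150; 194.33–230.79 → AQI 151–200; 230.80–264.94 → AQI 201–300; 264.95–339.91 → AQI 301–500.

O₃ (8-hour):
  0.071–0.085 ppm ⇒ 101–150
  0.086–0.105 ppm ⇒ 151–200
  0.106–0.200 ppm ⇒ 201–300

PM10: 392.37 lies in 389.44–666.33, so I_lo=101, I_hi=150, C_lo=389.44, C_hi=666.33.
(150−101)/(666.33−389.44) × (392.37−389.44) + 101 = 49/276.89 × 2.93 + 101 ≈ 101.52 → 102.
CO: 8.2 lies in 8.0–10.6, so I_lo=101, I_hi=150, C_lo=8.0, C_hi=10.6.
(150−101)/(10.6−8.0) × (8.2−8.0) + 101 = 49/2.6 × 0.2 + 101 ≈ 104.77 → 105.
PM2.5: row 194.33–230.79 (AQI 151–200). (200−151)·(213.22−194.33)/(230.79−194.33) + 151 = 49·18.89/36.46 + 151 ≈ 176.39 → 176.
O₃ 0.109: bracket 0.106–0.200 → index 201–300; slope 99/0.094, offset 0.003.
AQI = 201 + 99/0.094·0.003 ≈ 204.16 ⇒ 204.
Sub-indices: PM10→102, CO→105, PM2.5→176, O₃→204. Overall AQI = max = 204; dominant pollutant is O₃.

204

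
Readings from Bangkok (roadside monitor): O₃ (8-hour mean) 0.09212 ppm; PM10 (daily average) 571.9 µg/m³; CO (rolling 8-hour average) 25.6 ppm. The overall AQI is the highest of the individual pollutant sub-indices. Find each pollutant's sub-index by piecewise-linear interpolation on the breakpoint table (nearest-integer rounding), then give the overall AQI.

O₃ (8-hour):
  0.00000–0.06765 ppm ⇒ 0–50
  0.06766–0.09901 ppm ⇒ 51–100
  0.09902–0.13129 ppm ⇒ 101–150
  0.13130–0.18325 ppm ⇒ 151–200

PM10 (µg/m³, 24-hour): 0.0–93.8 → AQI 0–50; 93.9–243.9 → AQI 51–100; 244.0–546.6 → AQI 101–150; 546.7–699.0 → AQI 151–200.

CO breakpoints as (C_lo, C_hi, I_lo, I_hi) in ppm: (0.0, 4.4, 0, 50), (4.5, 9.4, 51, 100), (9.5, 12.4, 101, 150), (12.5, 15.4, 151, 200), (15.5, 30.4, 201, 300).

O₃: 0.09212 lies in 0.06766–0.09901, so I_lo=51, I_hi=100, C_lo=0.06766, C_hi=0.09901.
(100−51)/(0.09901−0.06766) × (0.09212−0.06766) + 51 = 49/0.03135 × 0.02446 + 51 ≈ 89.23 → 89.
PM10: 571.9 ∈ [546.7, 699.0] ↔ index [151, 200].
151 + (571.9−546.7)·(200−151)/(699.0−546.7) = 151 + 25.2·49/152.3 ≈ 159.11, so AQI = 159.
CO: 25.6 ∈ [15.5, 30.4] ↔ index [201, 300].
201 + (25.6−15.5)·(300−201)/(30.4−15.5) = 201 + 10.1·99/14.9 ≈ 268.11, so AQI = 268.
Sub-indices: O₃→89, PM10→159, CO→268. Overall AQI = max = 268; dominant pollutant is CO.
AQI 268: Very Unhealthy.

268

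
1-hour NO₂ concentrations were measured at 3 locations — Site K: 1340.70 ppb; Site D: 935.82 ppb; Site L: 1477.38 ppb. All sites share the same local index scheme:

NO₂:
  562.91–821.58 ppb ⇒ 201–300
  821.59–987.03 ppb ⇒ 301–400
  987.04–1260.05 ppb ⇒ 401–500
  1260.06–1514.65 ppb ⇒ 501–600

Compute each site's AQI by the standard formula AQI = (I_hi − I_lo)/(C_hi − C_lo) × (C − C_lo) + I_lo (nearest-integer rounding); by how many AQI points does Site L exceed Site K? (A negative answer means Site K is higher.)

Site K: 1340.70 lies in 1260.06–1514.65, so I_lo=501, I_hi=600, C_lo=1260.06, C_hi=1514.65.
(600−501)/(1514.65−1260.06) × (1340.70−1260.06) + 501 = 99/254.59 × 80.64 + 501 ≈ 532.36 → 532.
Site D 935.82: bracket 821.59–987.03 → index 301–400; slope 99/165.44, offset 114.23.
AQI = 301 + 99/165.44·114.23 ≈ 369.36 ⇒ 369.
Site L: 1477.38 lies in 1260.06–1514.65, so I_lo=501, I_hi=600, C_lo=1260.06, C_hi=1514.65.
(600−501)/(1514.65−1260.06) × (1477.38−1260.06) + 501 = 99/254.59 × 217.32 + 501 ≈ 585.51 → 586.
AQIs: Site K=532, Site D=369, Site L=586. Site L (586) − Site K (532) = 54.

54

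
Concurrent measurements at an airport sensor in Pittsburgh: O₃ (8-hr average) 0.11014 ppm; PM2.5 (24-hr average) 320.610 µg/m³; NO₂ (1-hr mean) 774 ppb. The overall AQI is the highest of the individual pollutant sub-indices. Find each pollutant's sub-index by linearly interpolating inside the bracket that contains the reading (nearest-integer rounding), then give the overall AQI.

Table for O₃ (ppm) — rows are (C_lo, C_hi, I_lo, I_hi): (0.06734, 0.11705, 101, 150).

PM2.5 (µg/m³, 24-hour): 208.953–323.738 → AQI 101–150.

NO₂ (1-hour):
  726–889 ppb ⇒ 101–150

O₃ 0.11014: bracket 0.06734–0.11705 → index 101–150; slope 49/0.04971, offset 0.04280.
AQI = 101 + 49/0.04971·0.04280 ≈ 143.19 ⇒ 143.
PM2.5: 320.610 ∈ [208.953, 323.738] ↔ index [101, 150].
101 + (320.610−208.953)·(150−101)/(323.738−208.953) = 101 + 111.657·49/114.785 ≈ 148.66, so AQI = 149.
NO₂: 774 lies in 726–889, so I_lo=101, I_hi=150, C_lo=726, C_hi=889.
(150−101)/(889−726) × (774−726) + 101 = 49/163 × 48 + 101 ≈ 115.43 → 115.
Sub-indices: O₃→143, PM2.5→149, NO₂→115. Overall AQI = max = 149; dominant pollutant is PM2.5.
AQI 149: Unhealthy for Sensitive Groups.

149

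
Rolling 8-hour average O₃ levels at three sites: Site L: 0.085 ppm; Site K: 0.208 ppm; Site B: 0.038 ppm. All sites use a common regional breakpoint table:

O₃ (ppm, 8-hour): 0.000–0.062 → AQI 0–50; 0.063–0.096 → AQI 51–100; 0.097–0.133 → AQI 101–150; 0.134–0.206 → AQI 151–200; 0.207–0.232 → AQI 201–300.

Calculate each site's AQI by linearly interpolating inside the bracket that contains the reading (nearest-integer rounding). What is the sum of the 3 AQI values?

320

Site L: row 0.063–0.096 (AQI 51–100). (100−51)·(0.085−0.063)/(0.096−0.063) + 51 = 49·0.022/0.033 + 51 ≈ 83.67 → 84.
Site K: 0.208 ∈ [0.207, 0.232] ↔ index [201, 300].
201 + (0.208−0.207)·(300−201)/(0.232−0.207) = 201 + 0.001·99/0.025 ≈ 204.96, so AQI = 205.
Site B: 0.038 ∈ [0.000, 0.062] ↔ index [0, 50].
0 + (0.038−0.000)·(50−0)/(0.062−0.000) = 0 + 0.038·50/0.062 ≈ 30.65, so AQI = 31.
AQIs: Site L=84, Site K=205, Site B=31. Sum = 84 + 205 + 31 = 320.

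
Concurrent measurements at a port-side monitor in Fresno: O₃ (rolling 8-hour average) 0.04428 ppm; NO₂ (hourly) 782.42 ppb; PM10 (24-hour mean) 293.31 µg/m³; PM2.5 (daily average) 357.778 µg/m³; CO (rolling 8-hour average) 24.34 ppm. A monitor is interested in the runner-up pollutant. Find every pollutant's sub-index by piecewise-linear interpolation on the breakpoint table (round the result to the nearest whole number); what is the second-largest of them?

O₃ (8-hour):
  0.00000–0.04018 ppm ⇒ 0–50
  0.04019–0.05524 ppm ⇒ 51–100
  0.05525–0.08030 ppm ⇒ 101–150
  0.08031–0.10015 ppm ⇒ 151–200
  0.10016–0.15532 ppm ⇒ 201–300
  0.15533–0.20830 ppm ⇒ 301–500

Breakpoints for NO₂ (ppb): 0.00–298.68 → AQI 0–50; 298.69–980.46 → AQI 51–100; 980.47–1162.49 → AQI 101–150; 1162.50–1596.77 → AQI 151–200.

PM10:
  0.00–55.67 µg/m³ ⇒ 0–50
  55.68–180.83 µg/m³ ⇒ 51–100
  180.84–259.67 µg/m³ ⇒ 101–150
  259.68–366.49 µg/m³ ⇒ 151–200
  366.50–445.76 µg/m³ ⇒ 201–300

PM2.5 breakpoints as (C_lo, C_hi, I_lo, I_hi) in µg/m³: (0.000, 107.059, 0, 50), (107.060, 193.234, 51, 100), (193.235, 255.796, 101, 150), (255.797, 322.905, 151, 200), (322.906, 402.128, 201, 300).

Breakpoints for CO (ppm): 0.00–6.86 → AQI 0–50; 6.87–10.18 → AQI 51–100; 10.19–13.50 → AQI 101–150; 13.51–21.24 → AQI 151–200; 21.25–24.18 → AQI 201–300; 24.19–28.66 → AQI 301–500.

O₃ 0.04428: bracket 0.04019–0.05524 → index 51–100; slope 49/0.01505, offset 0.00409.
AQI = 51 + 49/0.01505·0.00409 ≈ 64.32 ⇒ 64.
NO₂: row 298.69–980.46 (AQI 51–100). (100−51)·(782.42−298.69)/(980.46−298.69) + 51 = 49·483.73/681.77 + 51 ≈ 85.77 → 86.
PM10: 293.31 ∈ [259.68, 366.49] ↔ index [151, 200].
151 + (293.31−259.68)·(200−151)/(366.49−259.68) = 151 + 33.63·49/106.81 ≈ 166.43, so AQI = 166.
PM2.5: 357.778 lies in 322.906–402.128, so I_lo=201, I_hi=300, C_lo=322.906, C_hi=402.128.
(300−201)/(402.128−322.906) × (357.778−322.906) + 201 = 99/79.222 × 34.872 + 201 ≈ 244.58 → 245.
CO: 24.34 lies in 24.19–28.66, so I_lo=301, I_hi=500, C_lo=24.19, C_hi=28.66.
(500−301)/(28.66−24.19) × (24.34−24.19) + 301 = 199/4.47 × 0.15 + 301 ≈ 307.68 → 308.
Sub-indices: O₃→64, NO₂→86, PM10→166, PM2.5→245, CO→308. Ranked high→low: 308, 245, 166, 86, 64. Second-highest sub-index = 245.

245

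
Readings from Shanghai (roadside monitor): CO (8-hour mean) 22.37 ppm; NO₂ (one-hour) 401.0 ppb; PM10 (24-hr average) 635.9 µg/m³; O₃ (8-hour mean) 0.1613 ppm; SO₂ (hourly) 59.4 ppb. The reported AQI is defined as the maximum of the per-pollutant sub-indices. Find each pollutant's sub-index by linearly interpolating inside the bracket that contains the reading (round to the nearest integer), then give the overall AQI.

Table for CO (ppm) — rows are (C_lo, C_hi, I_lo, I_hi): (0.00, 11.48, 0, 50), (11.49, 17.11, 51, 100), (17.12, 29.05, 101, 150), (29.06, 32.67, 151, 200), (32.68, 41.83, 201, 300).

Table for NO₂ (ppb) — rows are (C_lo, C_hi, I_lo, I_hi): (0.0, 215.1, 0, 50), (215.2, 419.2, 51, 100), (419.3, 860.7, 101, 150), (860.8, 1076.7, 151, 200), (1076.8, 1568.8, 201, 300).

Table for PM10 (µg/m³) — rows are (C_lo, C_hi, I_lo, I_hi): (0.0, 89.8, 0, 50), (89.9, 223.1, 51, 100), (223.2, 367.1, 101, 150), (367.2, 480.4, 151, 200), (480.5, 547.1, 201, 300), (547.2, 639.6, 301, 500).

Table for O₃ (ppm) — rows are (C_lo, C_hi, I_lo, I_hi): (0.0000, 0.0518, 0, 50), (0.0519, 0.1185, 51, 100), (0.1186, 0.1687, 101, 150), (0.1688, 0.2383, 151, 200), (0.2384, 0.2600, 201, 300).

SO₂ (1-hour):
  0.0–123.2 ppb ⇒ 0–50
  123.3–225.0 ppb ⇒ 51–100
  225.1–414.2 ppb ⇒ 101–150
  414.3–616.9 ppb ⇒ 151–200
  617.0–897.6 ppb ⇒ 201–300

CO 22.37: bracket 17.12–29.05 → index 101–150; slope 49/11.93, offset 5.25.
AQI = 101 + 49/11.93·5.25 ≈ 122.56 ⇒ 123.
NO₂: 401.0 lies in 215.2–419.2, so I_lo=51, I_hi=100, C_lo=215.2, C_hi=419.2.
(100−51)/(419.2−215.2) × (401.0−215.2) + 51 = 49/204.0 × 185.8 + 51 ≈ 95.63 → 96.
PM10: 635.9 lies in 547.2–639.6, so I_lo=301, I_hi=500, C_lo=547.2, C_hi=639.6.
(500−301)/(639.6−547.2) × (635.9−547.2) + 301 = 199/92.4 × 88.7 + 301 ≈ 492.03 → 492.
O₃: row 0.1186–0.1687 (AQI 101–150). (150−101)·(0.1613−0.1186)/(0.1687−0.1186) + 101 = 49·0.0427/0.0501 + 101 ≈ 142.76 → 143.
SO₂: 59.4 ∈ [0.0, 123.2] ↔ index [0, 50].
0 + (59.4−0.0)·(50−0)/(123.2−0.0) = 0 + 59.4·50/123.2 ≈ 24.11, so AQI = 24.
Sub-indices: CO→123, NO₂→96, PM10→492, O₃→143, SO₂→24. Overall AQI = max = 492; dominant pollutant is PM10.

492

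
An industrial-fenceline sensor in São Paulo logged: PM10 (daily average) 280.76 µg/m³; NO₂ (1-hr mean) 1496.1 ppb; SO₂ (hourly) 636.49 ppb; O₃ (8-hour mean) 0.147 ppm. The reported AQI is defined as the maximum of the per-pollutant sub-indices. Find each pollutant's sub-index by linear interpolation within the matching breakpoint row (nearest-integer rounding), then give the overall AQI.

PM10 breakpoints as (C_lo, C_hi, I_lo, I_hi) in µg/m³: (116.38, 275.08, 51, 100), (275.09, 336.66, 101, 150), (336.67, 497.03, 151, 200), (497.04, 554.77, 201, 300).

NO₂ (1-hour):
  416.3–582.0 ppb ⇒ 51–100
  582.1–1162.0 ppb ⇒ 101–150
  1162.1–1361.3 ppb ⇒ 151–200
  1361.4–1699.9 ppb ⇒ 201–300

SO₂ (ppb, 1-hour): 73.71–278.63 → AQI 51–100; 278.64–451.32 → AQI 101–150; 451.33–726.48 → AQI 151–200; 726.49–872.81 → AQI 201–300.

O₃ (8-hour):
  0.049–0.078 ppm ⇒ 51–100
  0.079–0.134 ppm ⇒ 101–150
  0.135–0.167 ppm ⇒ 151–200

PM10: 280.76 lies in 275.09–336.66, so I_lo=101, I_hi=150, C_lo=275.09, C_hi=336.66.
(150−101)/(336.66−275.09) × (280.76−275.09) + 101 = 49/61.57 × 5.67 + 101 ≈ 105.51 → 106.
NO₂: row 1361.4–1699.9 (AQI 201–300). (300−201)·(1496.1−1361.4)/(1699.9−1361.4) + 201 = 99·134.7/338.5 + 201 ≈ 240.40 → 240.
SO₂: 636.49 ∈ [451.33, 726.48] ↔ index [151, 200].
151 + (636.49−451.33)·(200−151)/(726.48−451.33) = 151 + 185.16·49/275.15 ≈ 183.97, so AQI = 184.
O₃: 0.147 lies in 0.135–0.167, so I_lo=151, I_hi=200, C_lo=0.135, C_hi=0.167.
(200−151)/(0.167−0.135) × (0.147−0.135) + 151 = 49/0.032 × 0.012 + 151 ≈ 169.38 → 169.
Sub-indices: PM10→106, NO₂→240, SO₂→184, O₃→169. Overall AQI = max = 240; dominant pollutant is NO₂.
AQI 240: Very Unhealthy.

240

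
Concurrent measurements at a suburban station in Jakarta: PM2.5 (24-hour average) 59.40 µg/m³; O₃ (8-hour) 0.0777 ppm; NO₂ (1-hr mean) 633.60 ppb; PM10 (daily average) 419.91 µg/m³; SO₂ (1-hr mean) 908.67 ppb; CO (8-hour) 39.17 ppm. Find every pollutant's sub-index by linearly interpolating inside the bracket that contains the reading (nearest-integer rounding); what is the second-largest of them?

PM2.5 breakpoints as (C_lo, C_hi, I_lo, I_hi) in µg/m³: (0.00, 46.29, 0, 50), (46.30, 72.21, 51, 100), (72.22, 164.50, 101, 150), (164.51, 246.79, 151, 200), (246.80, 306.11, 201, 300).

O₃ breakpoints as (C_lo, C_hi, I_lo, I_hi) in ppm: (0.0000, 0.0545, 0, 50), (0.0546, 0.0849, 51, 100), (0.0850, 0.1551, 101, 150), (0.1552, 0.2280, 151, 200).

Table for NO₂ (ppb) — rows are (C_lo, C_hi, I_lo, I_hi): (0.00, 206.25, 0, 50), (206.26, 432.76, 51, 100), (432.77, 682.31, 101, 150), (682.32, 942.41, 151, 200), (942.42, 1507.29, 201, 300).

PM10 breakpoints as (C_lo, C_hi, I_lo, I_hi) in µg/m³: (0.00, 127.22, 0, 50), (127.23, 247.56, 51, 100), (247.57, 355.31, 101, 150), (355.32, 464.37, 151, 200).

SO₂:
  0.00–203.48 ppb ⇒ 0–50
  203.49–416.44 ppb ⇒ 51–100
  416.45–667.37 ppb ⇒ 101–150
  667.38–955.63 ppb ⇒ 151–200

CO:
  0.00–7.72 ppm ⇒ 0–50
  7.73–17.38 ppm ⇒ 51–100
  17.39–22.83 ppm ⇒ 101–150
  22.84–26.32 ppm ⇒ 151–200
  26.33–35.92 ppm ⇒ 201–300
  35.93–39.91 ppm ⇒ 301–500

192

PM2.5: row 46.30–72.21 (AQI 51–100). (100−51)·(59.40−46.30)/(72.21−46.30) + 51 = 49·13.10/25.91 + 51 ≈ 75.77 → 76.
O₃: 0.0777 ∈ [0.0546, 0.0849] ↔ index [51, 100].
51 + (0.0777−0.0546)·(100−51)/(0.0849−0.0546) = 51 + 0.0231·49/0.0303 ≈ 88.36, so AQI = 88.
NO₂ 633.60: bracket 432.77–682.31 → index 101–150; slope 49/249.54, offset 200.83.
AQI = 101 + 49/249.54·200.83 ≈ 140.44 ⇒ 140.
PM10: 419.91 ∈ [355.32, 464.37] ↔ index [151, 200].
151 + (419.91−355.32)·(200−151)/(464.37−355.32) = 151 + 64.59·49/109.05 ≈ 180.02, so AQI = 180.
SO₂: row 667.38–955.63 (AQI 151–200). (200−151)·(908.67−667.38)/(955.63−667.38) + 151 = 49·241.29/288.25 + 151 ≈ 192.02 → 192.
CO 39.17: bracket 35.93–39.91 → index 301–500; slope 199/3.98, offset 3.24.
AQI = 301 + 199/3.98·3.24 ≈ 463.00 ⇒ 463.
Sub-indices: PM2.5→76, O₃→88, NO₂→140, PM10→180, SO₂→192, CO→463. Ranked high→low: 463, 192, 180, 140, 88, 76. Second-highest sub-index = 192.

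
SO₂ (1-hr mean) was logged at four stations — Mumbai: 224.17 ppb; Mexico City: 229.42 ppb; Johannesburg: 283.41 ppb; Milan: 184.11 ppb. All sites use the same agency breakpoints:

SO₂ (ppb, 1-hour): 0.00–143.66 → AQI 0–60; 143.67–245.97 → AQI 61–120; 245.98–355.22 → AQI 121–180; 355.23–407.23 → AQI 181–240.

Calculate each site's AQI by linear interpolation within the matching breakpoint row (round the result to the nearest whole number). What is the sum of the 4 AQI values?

442

Mumbai: 224.17 ∈ [143.67, 245.97] ↔ index [61, 120].
61 + (224.17−143.67)·(120−61)/(245.97−143.67) = 61 + 80.50·59/102.30 ≈ 107.43, so AQI = 107.
Mexico City: row 143.67–245.97 (AQI 61–120). (120−61)·(229.42−143.67)/(245.97−143.67) + 61 = 59·85.75/102.30 + 61 ≈ 110.46 → 110.
Johannesburg: row 245.98–355.22 (AQI 121–180). (180−121)·(283.41−245.98)/(355.22−245.98) + 121 = 59·37.43/109.24 + 121 ≈ 141.22 → 141.
Milan: 184.11 lies in 143.67–245.97, so I_lo=61, I_hi=120, C_lo=143.67, C_hi=245.97.
(120−61)/(245.97−143.67) × (184.11−143.67) + 61 = 59/102.30 × 40.44 + 61 ≈ 84.32 → 84.
AQIs: Mumbai=107, Mexico City=110, Johannesburg=141, Milan=84. Sum = 107 + 110 + 141 + 84 = 442.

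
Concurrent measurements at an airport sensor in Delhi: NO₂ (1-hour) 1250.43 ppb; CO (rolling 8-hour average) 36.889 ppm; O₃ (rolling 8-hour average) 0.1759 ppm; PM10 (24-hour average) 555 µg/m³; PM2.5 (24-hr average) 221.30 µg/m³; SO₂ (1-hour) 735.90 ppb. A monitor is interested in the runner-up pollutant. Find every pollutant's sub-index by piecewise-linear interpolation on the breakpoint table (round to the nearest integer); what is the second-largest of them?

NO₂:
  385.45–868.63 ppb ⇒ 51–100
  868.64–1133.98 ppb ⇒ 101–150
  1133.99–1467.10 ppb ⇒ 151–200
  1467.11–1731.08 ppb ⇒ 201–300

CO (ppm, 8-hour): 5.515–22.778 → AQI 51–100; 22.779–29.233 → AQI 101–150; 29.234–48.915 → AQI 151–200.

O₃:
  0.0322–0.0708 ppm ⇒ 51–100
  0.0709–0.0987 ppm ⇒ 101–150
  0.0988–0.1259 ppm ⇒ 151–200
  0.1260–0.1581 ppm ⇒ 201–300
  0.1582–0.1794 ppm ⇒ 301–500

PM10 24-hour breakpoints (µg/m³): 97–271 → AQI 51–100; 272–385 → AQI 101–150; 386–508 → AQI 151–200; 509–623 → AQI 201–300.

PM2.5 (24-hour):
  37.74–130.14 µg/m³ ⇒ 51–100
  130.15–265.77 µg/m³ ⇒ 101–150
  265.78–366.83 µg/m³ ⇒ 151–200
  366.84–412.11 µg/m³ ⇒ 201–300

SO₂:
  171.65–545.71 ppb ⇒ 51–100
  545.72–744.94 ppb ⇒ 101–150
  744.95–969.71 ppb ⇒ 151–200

NO₂: 1250.43 ∈ [1133.99, 1467.10] ↔ index [151, 200].
151 + (1250.43−1133.99)·(200−151)/(1467.10−1133.99) = 151 + 116.44·49/333.11 ≈ 168.13, so AQI = 168.
CO: row 29.234–48.915 (AQI 151–200). (200−151)·(36.889−29.234)/(48.915−29.234) + 151 = 49·7.655/19.681 + 151 ≈ 170.06 → 170.
O₃ 0.1759: bracket 0.1582–0.1794 → index 301–500; slope 199/0.0212, offset 0.0177.
AQI = 301 + 199/0.0212·0.0177 ≈ 467.15 ⇒ 467.
PM10: row 509–623 (AQI 201–300). (300−201)·(555−509)/(623−509) + 201 = 99·46/114 + 201 ≈ 240.95 → 241.
PM2.5: 221.30 lies in 130.15–265.77, so I_lo=101, I_hi=150, C_lo=130.15, C_hi=265.77.
(150−101)/(265.77−130.15) × (221.30−130.15) + 101 = 49/135.62 × 91.15 + 101 ≈ 133.93 → 134.
SO₂ 735.90: bracket 545.72–744.94 → index 101–150; slope 49/199.22, offset 190.18.
AQI = 101 + 49/199.22·190.18 ≈ 147.78 ⇒ 148.
Sub-indices: NO₂→168, CO→170, O₃→467, PM10→241, PM2.5→134, SO₂→148. Ranked high→low: 467, 241, 170, 168, 148, 134. Second-highest sub-index = 241.

241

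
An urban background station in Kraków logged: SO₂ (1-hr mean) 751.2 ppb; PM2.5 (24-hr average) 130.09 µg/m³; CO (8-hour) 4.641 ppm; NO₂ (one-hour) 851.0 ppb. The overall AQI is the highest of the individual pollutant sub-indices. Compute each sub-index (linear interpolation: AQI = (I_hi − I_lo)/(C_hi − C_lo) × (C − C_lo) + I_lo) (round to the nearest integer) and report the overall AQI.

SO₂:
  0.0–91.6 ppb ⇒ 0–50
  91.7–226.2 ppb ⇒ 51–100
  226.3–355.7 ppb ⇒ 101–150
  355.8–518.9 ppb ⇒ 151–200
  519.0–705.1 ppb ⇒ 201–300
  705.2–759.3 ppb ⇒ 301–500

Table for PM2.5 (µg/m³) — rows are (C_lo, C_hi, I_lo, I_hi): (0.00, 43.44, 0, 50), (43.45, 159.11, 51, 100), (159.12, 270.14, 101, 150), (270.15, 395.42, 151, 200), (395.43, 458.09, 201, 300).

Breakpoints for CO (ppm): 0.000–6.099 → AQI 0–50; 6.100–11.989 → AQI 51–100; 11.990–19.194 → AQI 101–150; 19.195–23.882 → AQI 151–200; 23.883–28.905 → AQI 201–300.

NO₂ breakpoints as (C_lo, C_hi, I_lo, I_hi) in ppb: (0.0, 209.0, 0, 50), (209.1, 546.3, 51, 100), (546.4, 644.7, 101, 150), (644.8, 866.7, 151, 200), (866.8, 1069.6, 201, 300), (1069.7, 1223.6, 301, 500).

SO₂: 751.2 lies in 705.2–759.3, so I_lo=301, I_hi=500, C_lo=705.2, C_hi=759.3.
(500−301)/(759.3−705.2) × (751.2−705.2) + 301 = 199/54.1 × 46.0 + 301 ≈ 470.21 → 470.
PM2.5 130.09: bracket 43.45–159.11 → index 51–100; slope 49/115.66, offset 86.64.
AQI = 51 + 49/115.66·86.64 ≈ 87.71 ⇒ 88.
CO: row 0.000–6.099 (AQI 0–50). (50−0)·(4.641−0.000)/(6.099−0.000) + 0 = 50·4.641/6.099 + 0 ≈ 38.05 → 38.
NO₂: 851.0 ∈ [644.8, 866.7] ↔ index [151, 200].
151 + (851.0−644.8)·(200−151)/(866.7−644.8) = 151 + 206.2·49/221.9 ≈ 196.53, so AQI = 197.
Sub-indices: SO₂→470, PM2.5→88, CO→38, NO₂→197. Overall AQI = max = 470; dominant pollutant is SO₂.

470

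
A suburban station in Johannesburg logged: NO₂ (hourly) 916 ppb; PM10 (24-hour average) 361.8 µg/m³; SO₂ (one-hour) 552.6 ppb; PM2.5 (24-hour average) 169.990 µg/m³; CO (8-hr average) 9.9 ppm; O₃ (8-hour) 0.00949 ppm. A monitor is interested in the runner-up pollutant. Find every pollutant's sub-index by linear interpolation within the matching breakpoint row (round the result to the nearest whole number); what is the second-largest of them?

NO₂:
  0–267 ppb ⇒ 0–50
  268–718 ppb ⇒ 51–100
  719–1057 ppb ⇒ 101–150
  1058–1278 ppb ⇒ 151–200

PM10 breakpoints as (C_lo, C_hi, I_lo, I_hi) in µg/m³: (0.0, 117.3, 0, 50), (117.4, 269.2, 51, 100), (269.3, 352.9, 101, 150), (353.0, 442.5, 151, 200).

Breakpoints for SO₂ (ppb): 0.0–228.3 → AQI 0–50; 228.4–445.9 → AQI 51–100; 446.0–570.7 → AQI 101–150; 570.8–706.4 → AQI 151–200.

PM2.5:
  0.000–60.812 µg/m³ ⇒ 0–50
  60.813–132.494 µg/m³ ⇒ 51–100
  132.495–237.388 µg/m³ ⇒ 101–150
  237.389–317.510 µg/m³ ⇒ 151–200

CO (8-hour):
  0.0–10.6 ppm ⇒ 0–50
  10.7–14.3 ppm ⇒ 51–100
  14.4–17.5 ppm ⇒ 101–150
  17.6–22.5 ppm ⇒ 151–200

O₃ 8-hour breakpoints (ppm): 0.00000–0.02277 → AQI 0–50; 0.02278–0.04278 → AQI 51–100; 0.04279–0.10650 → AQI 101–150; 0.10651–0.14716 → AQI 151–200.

143

NO₂: row 719–1057 (AQI 101–150). (150−101)·(916−719)/(1057−719) + 101 = 49·197/338 + 101 ≈ 129.56 → 130.
PM10: row 353.0–442.5 (AQI 151–200). (200−151)·(361.8−353.0)/(442.5−353.0) + 151 = 49·8.8/89.5 + 151 ≈ 155.82 → 156.
SO₂: 552.6 ∈ [446.0, 570.7] ↔ index [101, 150].
101 + (552.6−446.0)·(150−101)/(570.7−446.0) = 101 + 106.6·49/124.7 ≈ 142.89, so AQI = 143.
PM2.5: 169.990 lies in 132.495–237.388, so I_lo=101, I_hi=150, C_lo=132.495, C_hi=237.388.
(150−101)/(237.388−132.495) × (169.990−132.495) + 101 = 49/104.893 × 37.495 + 101 ≈ 118.52 → 119.
CO: row 0.0–10.6 (AQI 0–50). (50−0)·(9.9−0.0)/(10.6−0.0) + 0 = 50·9.9/10.6 + 0 ≈ 46.70 → 47.
O₃: 0.00949 ∈ [0.00000, 0.02277] ↔ index [0, 50].
0 + (0.00949−0.00000)·(50−0)/(0.02277−0.00000) = 0 + 0.00949·50/0.02277 ≈ 20.84, so AQI = 21.
Sub-indices: NO₂→130, PM10→156, SO₂→143, PM2.5→119, CO→47, O₃→21. Ranked high→low: 156, 143, 130, 119, 47, 21. Second-highest sub-index = 143.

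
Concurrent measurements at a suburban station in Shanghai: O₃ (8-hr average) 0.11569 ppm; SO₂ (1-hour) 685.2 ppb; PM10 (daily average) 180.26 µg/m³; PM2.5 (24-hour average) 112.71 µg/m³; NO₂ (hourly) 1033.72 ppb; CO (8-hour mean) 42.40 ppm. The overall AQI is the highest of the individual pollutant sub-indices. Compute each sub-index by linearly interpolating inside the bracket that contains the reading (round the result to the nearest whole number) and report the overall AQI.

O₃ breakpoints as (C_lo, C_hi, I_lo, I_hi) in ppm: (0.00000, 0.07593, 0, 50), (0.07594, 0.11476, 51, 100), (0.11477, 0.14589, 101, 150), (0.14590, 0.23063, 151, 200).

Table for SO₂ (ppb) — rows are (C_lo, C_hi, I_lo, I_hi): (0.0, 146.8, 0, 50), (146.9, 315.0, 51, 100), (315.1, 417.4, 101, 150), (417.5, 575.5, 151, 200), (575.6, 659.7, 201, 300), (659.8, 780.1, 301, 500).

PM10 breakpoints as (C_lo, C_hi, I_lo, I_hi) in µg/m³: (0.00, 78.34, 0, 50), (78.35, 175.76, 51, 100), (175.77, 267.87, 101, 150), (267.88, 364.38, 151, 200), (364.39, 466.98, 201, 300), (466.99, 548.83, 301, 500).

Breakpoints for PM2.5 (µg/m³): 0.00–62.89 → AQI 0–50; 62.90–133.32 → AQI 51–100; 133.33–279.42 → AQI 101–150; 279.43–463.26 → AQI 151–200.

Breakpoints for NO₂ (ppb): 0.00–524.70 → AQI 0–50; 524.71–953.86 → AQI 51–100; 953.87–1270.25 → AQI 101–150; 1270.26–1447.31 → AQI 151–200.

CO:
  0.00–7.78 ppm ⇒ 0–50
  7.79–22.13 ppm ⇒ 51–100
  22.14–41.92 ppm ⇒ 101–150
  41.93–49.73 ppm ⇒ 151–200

343

O₃: 0.11569 ∈ [0.11477, 0.14589] ↔ index [101, 150].
101 + (0.11569−0.11477)·(150−101)/(0.14589−0.11477) = 101 + 0.00092·49/0.03112 ≈ 102.45, so AQI = 102.
SO₂ 685.2: bracket 659.8–780.1 → index 301–500; slope 199/120.3, offset 25.4.
AQI = 301 + 199/120.3·25.4 ≈ 343.02 ⇒ 343.
PM10: 180.26 ∈ [175.77, 267.87] ↔ index [101, 150].
101 + (180.26−175.77)·(150−101)/(267.87−175.77) = 101 + 4.49·49/92.10 ≈ 103.39, so AQI = 103.
PM2.5 112.71: bracket 62.90–133.32 → index 51–100; slope 49/70.42, offset 49.81.
AQI = 51 + 49/70.42·49.81 ≈ 85.66 ⇒ 86.
NO₂: 1033.72 lies in 953.87–1270.25, so I_lo=101, I_hi=150, C_lo=953.87, C_hi=1270.25.
(150−101)/(1270.25−953.87) × (1033.72−953.87) + 101 = 49/316.38 × 79.85 + 101 ≈ 113.37 → 113.
CO: 42.40 lies in 41.93–49.73, so I_lo=151, I_hi=200, C_lo=41.93, C_hi=49.73.
(200−151)/(49.73−41.93) × (42.40−41.93) + 151 = 49/7.80 × 0.47 + 151 ≈ 153.95 → 154.
Sub-indices: O₃→102, SO₂→343, PM10→103, PM2.5→86, NO₂→113, CO→154. Overall AQI = max = 343; dominant pollutant is SO₂.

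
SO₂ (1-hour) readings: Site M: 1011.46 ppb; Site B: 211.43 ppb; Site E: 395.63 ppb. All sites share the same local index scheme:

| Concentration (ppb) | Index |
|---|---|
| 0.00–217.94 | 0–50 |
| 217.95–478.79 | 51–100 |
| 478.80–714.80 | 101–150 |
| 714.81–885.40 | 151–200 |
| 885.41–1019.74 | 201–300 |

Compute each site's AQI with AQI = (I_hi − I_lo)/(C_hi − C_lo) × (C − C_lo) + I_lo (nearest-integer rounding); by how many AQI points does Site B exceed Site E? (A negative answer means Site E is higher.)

Site M: 1011.46 ∈ [885.41, 1019.74] ↔ index [201, 300].
201 + (1011.46−885.41)·(300−201)/(1019.74−885.41) = 201 + 126.05·99/134.33 ≈ 293.90, so AQI = 294.
Site B: 211.43 lies in 0.00–217.94, so I_lo=0, I_hi=50, C_lo=0.00, C_hi=217.94.
(50−0)/(217.94−0.00) × (211.43−0.00) + 0 = 50/217.94 × 211.43 + 0 ≈ 48.51 → 49.
Site E: 395.63 lies in 217.95–478.79, so I_lo=51, I_hi=100, C_lo=217.95, C_hi=478.79.
(100−51)/(478.79−217.95) × (395.63−217.95) + 51 = 49/260.84 × 177.68 + 51 ≈ 84.38 → 84.
AQIs: Site M=294, Site B=49, Site E=84. Site B (49) − Site E (84) = -35.

-35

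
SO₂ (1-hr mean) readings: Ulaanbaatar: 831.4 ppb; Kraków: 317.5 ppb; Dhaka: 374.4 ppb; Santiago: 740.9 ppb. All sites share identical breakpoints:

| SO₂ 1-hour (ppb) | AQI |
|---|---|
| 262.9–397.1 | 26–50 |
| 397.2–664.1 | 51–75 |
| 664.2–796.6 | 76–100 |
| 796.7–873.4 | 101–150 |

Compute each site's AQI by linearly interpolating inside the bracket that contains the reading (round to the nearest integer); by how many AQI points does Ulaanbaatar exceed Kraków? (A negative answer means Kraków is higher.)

87

Ulaanbaatar: 831.4 ∈ [796.7, 873.4] ↔ index [101, 150].
101 + (831.4−796.7)·(150−101)/(873.4−796.7) = 101 + 34.7·49/76.7 ≈ 123.17, so AQI = 123.
Kraków 317.5: bracket 262.9–397.1 → index 26–50; slope 24/134.2, offset 54.6.
AQI = 26 + 24/134.2·54.6 ≈ 35.76 ⇒ 36.
Dhaka: 374.4 lies in 262.9–397.1, so I_lo=26, I_hi=50, C_lo=262.9, C_hi=397.1.
(50−26)/(397.1−262.9) × (374.4−262.9) + 26 = 24/134.2 × 111.5 + 26 ≈ 45.94 → 46.
Santiago: 740.9 lies in 664.2–796.6, so I_lo=76, I_hi=100, C_lo=664.2, C_hi=796.6.
(100−76)/(796.6−664.2) × (740.9−664.2) + 76 = 24/132.4 × 76.7 + 76 ≈ 89.90 → 90.
AQIs: Ulaanbaatar=123, Kraków=36, Dhaka=46, Santiago=90. Ulaanbaatar (123) − Kraków (36) = 87.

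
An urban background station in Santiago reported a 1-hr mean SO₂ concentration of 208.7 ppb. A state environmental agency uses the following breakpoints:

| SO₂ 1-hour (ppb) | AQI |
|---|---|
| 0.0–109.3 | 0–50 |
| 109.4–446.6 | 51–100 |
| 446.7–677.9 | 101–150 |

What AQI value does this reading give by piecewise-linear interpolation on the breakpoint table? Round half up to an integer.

65

SO₂: 208.7 lies in 109.4–446.6, so I_lo=51, I_hi=100, C_lo=109.4, C_hi=446.6.
(100−51)/(446.6−109.4) × (208.7−109.4) + 51 = 49/337.2 × 99.3 + 51 ≈ 65.43 → 65.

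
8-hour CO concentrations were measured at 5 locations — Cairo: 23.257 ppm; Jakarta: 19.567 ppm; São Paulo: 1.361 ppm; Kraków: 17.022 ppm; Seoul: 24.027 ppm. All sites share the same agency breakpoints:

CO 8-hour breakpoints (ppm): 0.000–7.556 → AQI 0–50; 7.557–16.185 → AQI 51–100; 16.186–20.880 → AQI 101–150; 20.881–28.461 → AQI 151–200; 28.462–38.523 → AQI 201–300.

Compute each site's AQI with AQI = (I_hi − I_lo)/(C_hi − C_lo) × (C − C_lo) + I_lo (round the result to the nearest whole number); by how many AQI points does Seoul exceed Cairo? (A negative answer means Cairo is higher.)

Cairo 23.257: bracket 20.881–28.461 → index 151–200; slope 49/7.580, offset 2.376.
AQI = 151 + 49/7.580·2.376 ≈ 166.36 ⇒ 166.
Jakarta: 19.567 ∈ [16.186, 20.880] ↔ index [101, 150].
101 + (19.567−16.186)·(150−101)/(20.880−16.186) = 101 + 3.381·49/4.694 ≈ 136.29, so AQI = 136.
São Paulo: row 0.000–7.556 (AQI 0–50). (50−0)·(1.361−0.000)/(7.556−0.000) + 0 = 50·1.361/7.556 + 0 ≈ 9.01 → 9.
Kraków: 17.022 ∈ [16.186, 20.880] ↔ index [101, 150].
101 + (17.022−16.186)·(150−101)/(20.880−16.186) = 101 + 0.836·49/4.694 ≈ 109.73, so AQI = 110.
Seoul: 24.027 ∈ [20.881, 28.461] ↔ index [151, 200].
151 + (24.027−20.881)·(200−151)/(28.461−20.881) = 151 + 3.146·49/7.580 ≈ 171.34, so AQI = 171.
AQIs: Cairo=166, Jakarta=136, São Paulo=9, Kraków=110, Seoul=171. Seoul (171) − Cairo (166) = 5.

5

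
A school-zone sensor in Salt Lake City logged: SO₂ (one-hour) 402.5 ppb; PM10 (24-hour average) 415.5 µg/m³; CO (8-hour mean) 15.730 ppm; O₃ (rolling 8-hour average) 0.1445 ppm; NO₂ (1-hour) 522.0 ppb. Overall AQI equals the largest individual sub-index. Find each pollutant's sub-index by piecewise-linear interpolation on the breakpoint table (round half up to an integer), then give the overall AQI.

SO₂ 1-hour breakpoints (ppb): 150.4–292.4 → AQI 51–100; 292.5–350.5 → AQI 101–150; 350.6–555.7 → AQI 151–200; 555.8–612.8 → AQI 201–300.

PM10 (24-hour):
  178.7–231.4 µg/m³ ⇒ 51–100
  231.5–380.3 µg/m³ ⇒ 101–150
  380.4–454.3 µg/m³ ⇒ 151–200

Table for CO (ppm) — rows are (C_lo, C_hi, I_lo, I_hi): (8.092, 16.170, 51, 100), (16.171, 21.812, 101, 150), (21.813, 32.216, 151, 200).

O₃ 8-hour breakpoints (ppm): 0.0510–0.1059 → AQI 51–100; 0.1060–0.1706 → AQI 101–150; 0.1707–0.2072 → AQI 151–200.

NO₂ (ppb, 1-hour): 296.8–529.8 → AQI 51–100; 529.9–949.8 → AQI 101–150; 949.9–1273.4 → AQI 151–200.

SO₂: 402.5 lies in 350.6–555.7, so I_lo=151, I_hi=200, C_lo=350.6, C_hi=555.7.
(200−151)/(555.7−350.6) × (402.5−350.6) + 151 = 49/205.1 × 51.9 + 151 ≈ 163.40 → 163.
PM10: 415.5 lies in 380.4–454.3, so I_lo=151, I_hi=200, C_lo=380.4, C_hi=454.3.
(200−151)/(454.3−380.4) × (415.5−380.4) + 151 = 49/73.9 × 35.1 + 151 ≈ 174.27 → 174.
CO: row 8.092–16.170 (AQI 51–100). (100−51)·(15.730−8.092)/(16.170−8.092) + 51 = 49·7.638/8.078 + 51 ≈ 97.33 → 97.
O₃ 0.1445: bracket 0.1060–0.1706 → index 101–150; slope 49/0.0646, offset 0.0385.
AQI = 101 + 49/0.0646·0.0385 ≈ 130.20 ⇒ 130.
NO₂ 522.0: bracket 296.8–529.8 → index 51–100; slope 49/233.0, offset 225.2.
AQI = 51 + 49/233.0·225.2 ≈ 98.36 ⇒ 98.
Sub-indices: SO₂→163, PM10→174, CO→97, O₃→130, NO₂→98. Overall AQI = max = 174; dominant pollutant is PM10.
AQI 174: Unhealthy.

174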